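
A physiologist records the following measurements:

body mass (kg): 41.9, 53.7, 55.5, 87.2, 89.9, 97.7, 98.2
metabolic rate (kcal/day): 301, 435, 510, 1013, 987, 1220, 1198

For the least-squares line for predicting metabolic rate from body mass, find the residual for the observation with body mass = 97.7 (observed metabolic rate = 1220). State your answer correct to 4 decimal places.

42.5635

n = 7, Σx = 524.1, Σy = 5664, Σxy = 478178.9, Σx² = 42593.93
Sxx = Σx² − (Σx)²/n = 42593.93 − 39240.115714 = 3353.814286
Sxy = Σxy − (Σx)(Σy)/n = 478178.9 − 424071.771429 = 54107.128571
b = Sxy/Sxx = 54107.128571/3353.814286 = 16.133013
a = ȳ − b·x̄ = 809.142857 − 16.133013·74.871429 = -398.758853
ŷ(97.7) = -398.758853 + 16.133013·97.7 = 1177.436491
residual = y − ŷ = 1220 − 1177.436491 = 42.563509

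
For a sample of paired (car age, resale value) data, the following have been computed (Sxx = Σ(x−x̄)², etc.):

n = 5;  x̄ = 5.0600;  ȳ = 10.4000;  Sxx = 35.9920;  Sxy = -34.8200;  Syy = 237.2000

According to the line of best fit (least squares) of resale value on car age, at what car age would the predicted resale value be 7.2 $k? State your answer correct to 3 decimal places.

8.368

b = Sxy/Sxx = -34.82/35.992 = -0.967437
a = ȳ − b·x̄ = 10.4 − (-0.967437)·5.06 = 15.295232
Set a + b·x = 7.2: x = (7.2 − 15.295232) / (-0.967437) = 8.367708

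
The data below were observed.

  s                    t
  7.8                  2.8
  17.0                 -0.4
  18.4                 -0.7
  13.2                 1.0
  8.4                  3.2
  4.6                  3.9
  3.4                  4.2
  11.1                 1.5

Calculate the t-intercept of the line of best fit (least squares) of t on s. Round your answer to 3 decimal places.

n = 8, Σx = 83.9, Σy = 15.5, Σxy = 91.11, Σx² = 1089.13
Sxx = Σx² − (Σx)²/n = 1089.13 − 879.90125 = 209.22875
Sxy = Σxy − (Σx)(Σy)/n = 91.11 − 162.55625 = -71.44625
b = Sxy/Sxx = -71.44625/209.22875 = -0.341474
a = ȳ − b·x̄ = 1.9375 − (-0.341474)·10.4875 = 5.518712

5.519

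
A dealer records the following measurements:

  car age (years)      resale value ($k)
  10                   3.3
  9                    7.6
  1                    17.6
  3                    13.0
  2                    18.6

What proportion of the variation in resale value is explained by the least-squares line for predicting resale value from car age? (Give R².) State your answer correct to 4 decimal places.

n = 5, Σx = 25, Σy = 60.1, Σxy = 195.2, Σx² = 195, Σy² = 893.37
Sxx = Σx² − (Σx)²/n = 195 − 125 = 70
Sxy = Σxy − (Σx)(Σy)/n = 195.2 − 300.5 = -105.3
Syy = Σy² − (Σy)²/n = 893.37 − 722.402 = 170.968
R² = Sxy²/(Sxx·Syy) = (-105.3)²/(70·170.968) = 0.926497

0.9265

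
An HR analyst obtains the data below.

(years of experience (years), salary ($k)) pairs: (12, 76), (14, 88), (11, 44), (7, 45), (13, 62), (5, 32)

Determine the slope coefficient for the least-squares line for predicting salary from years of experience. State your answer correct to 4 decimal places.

5.1053

n = 6, Σx = 62, Σy = 347, Σxy = 3909, Σx² = 704
Sxx = Σx² − (Σx)²/n = 704 − 640.666667 = 63.333333
Sxy = Σxy − (Σx)(Σy)/n = 3909 − 3585.666667 = 323.333333
b = Sxy/Sxx = 323.333333/63.333333 = 5.105263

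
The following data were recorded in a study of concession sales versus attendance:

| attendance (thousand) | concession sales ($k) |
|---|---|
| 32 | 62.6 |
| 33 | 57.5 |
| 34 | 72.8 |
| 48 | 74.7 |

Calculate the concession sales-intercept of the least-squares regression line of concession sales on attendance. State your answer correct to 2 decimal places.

n = 4, Σx = 147, Σy = 267.6, Σxy = 9961.5, Σx² = 5573
Sxx = Σx² − (Σx)²/n = 5573 − 5402.25 = 170.75
Sxy = Σxy − (Σx)(Σy)/n = 9961.5 − 9834.3 = 127.2
b = Sxy/Sxx = 127.2/170.75 = 0.744949
a = ȳ − b·x̄ = 66.9 − 0.744949·36.75 = 39.523133

39.52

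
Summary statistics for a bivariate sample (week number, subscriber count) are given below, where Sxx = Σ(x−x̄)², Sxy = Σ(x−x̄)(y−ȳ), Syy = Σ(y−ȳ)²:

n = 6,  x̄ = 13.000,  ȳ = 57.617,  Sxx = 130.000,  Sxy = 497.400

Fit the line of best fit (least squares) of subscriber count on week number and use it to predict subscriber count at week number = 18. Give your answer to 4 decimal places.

b = Sxy/Sxx = 497.4/130 = 3.826154
a = ȳ − b·x̄ = 57.617 − 3.826154·13 = 7.877
ŷ(18) = a + b·18 = 7.877 + 3.826154·18 = 76.747769

76.7478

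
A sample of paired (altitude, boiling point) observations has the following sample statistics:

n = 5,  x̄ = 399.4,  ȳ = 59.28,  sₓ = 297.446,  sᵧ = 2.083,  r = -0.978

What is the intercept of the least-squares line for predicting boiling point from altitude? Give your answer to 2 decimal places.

62.02

b = r · sᵧ/sₓ = -0.978 · 2.083/297.446 = -0.006849
a = ȳ − b·x̄ = 59.28 − (-0.006849)·399.4 = 62.015445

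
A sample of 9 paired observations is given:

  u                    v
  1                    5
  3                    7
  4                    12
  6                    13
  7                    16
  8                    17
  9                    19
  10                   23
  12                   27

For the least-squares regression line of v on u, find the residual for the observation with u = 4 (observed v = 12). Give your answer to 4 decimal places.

1.8444

n = 9, Σx = 60, Σy = 139, Σxy = 1125, Σx² = 500
Sxx = Σx² − (Σx)²/n = 500 − 400 = 100
Sxy = Σxy − (Σx)(Σy)/n = 1125 − 926.666667 = 198.333333
b = Sxy/Sxx = 198.333333/100 = 1.983333
a = ȳ − b·x̄ = 15.444444 − 1.983333·6.666667 = 2.222222
ŷ(4) = 2.222222 + 1.983333·4 = 10.155556
residual = y − ŷ = 12 − 10.155556 = 1.844444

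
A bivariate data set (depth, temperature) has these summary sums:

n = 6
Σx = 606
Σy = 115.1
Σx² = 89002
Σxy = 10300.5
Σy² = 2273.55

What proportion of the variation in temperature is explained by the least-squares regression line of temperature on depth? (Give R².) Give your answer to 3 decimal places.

0.963

Sxx = Σx² − (Σx)²/n = 89002 − 61206 = 27796
Sxy = Σxy − (Σx)(Σy)/n = 10300.5 − 11625.1 = -1324.6
Syy = Σy² − (Σy)²/n = 2273.55 − 2208.001667 = 65.548333
R² = Sxy²/(Sxx·Syy) = (-1324.6)²/(27796·65.548333) = 0.962998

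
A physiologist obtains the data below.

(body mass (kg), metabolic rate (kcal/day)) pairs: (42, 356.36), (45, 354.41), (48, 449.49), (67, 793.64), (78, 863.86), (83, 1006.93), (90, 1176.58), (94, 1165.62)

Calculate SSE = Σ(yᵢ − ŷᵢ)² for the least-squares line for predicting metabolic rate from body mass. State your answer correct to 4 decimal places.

11096.4753

n = 8, Σx = 547, Σy = 6166.89, Σxy = 472081.72, Σx² = 40491, Σy² = 5587677.2127
Sxx = Σx² − (Σx)²/n = 40491 − 37401.125 = 3089.875
Sxy = Σxy − (Σx)(Σy)/n = 472081.72 − 421661.10375 = 50420.61625
Syy = Σy² − (Σy)²/n = 5587677.2127 − 4753816.534013 = 833860.678687
b = Sxy/Sxx = 50420.61625/3089.875 = 16.318012
SSE = Syy − b·Sxy = 833860.678687 − 16.318012·50420.61625 = 11096.475272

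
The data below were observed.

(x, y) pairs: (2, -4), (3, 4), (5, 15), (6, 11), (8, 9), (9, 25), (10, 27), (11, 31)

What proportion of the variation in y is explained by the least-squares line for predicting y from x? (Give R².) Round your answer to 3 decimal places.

0.843

n = 8, Σx = 54, Σy = 118, Σxy = 1053, Σx² = 440, Σy² = 2774
Sxx = Σx² − (Σx)²/n = 440 − 364.5 = 75.5
Sxy = Σxy − (Σx)(Σy)/n = 1053 − 796.5 = 256.5
Syy = Σy² − (Σy)²/n = 2774 − 1740.5 = 1033.5
R² = Sxy²/(Sxx·Syy) = (256.5)²/(75.5·1033.5) = 0.843174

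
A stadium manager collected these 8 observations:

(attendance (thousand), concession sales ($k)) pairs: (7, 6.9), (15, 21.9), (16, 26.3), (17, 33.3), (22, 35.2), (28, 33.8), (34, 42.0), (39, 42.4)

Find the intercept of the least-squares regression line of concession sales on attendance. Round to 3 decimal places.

n = 8, Σx = 178, Σy = 241.8, Σxy = 6166.1, Σx² = 4764
Sxx = Σx² − (Σx)²/n = 4764 − 3960.5 = 803.5
Sxy = Σxy − (Σx)(Σy)/n = 6166.1 − 5380.05 = 786.05
b = Sxy/Sxx = 786.05/803.5 = 0.978283
a = ȳ − b·x̄ = 30.225 − 0.978283·22.25 = 8.458214

8.458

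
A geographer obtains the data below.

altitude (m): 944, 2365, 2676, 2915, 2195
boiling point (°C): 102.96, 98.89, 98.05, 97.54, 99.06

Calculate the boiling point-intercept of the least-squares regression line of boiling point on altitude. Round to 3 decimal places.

n = 5, Σx = 11095, Σy = 496.5, Σxy = 1095216.69, Σx² = 26960587
Sxx = Σx² − (Σx)²/n = 26960587 − 24619805 = 2340782
Sxy = Σxy − (Σx)(Σy)/n = 1095216.69 − 1101733.5 = -6516.81
b = Sxy/Sxx = -6516.81/2340782 = -0.002784
a = ȳ − b·x̄ = 99.3 − (-0.002784)·2219 = 105.477765

105.478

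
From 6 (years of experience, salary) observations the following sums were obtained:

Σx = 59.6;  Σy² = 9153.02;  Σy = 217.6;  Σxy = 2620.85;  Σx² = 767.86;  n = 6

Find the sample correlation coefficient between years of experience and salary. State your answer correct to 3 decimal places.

Sxx = Σx² − (Σx)²/n = 767.86 − 592.026667 = 175.833333
Sxy = Σxy − (Σx)(Σy)/n = 2620.85 − 2161.493333 = 459.356667
Syy = Σy² − (Σy)²/n = 9153.02 − 7891.626667 = 1261.393333
r = Sxy/√(Sxx·Syy) = 459.356667/√(221794.994444) = 459.356667/470.951159 = 0.975381

0.975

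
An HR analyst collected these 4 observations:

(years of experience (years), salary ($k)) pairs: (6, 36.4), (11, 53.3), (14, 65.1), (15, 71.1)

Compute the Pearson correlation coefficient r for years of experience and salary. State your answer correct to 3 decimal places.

n = 4, Σx = 46, Σy = 225.9, Σxy = 2782.6, Σx² = 578, Σy² = 13459.07
Sxx = Σx² − (Σx)²/n = 578 − 529 = 49
Sxy = Σxy − (Σx)(Σy)/n = 2782.6 − 2597.85 = 184.75
Syy = Σy² − (Σy)²/n = 13459.07 − 12757.7025 = 701.3675
r = Sxy/√(Sxx·Syy) = 184.75/√(34367.0075) = 184.75/185.383407 = 0.996583

0.997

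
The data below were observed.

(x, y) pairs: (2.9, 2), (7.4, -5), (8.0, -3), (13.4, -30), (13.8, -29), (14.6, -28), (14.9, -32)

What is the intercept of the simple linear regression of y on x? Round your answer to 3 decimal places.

n = 7, Σx = 75, Σy = -125, Σxy = -1743, Σx² = 932.34
Sxx = Σx² − (Σx)²/n = 932.34 − 803.571429 = 128.768571
Sxy = Σxy − (Σx)(Σy)/n = -1743 − (-1339.285714) = -403.714286
b = Sxy/Sxx = -403.714286/128.768571 = -3.135193
a = ȳ − b·x̄ = -17.857143 − (-3.135193)·10.714286 = 15.734208

15.734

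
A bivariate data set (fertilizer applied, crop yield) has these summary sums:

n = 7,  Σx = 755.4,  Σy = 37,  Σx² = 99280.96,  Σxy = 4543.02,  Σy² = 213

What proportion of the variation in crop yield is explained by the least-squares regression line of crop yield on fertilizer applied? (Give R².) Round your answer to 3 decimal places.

0.978

Sxx = Σx² − (Σx)²/n = 99280.96 − 81518.451429 = 17762.508571
Sxy = Σxy − (Σx)(Σy)/n = 4543.02 − 3992.828571 = 550.191429
Syy = Σy² − (Σy)²/n = 213 − 195.571429 = 17.428571
R² = Sxy²/(Sxx·Syy) = (550.191429)²/(17762.508571·17.428571) = 0.977826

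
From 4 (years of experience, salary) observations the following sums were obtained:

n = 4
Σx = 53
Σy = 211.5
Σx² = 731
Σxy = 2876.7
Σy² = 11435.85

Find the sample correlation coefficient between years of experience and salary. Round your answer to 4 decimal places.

0.8718

Sxx = Σx² − (Σx)²/n = 731 − 702.25 = 28.75
Sxy = Σxy − (Σx)(Σy)/n = 2876.7 − 2802.375 = 74.325
Syy = Σy² − (Σy)²/n = 11435.85 − 11183.0625 = 252.7875
r = Sxy/√(Sxx·Syy) = 74.325/√(7267.640625) = 74.325/85.250458 = 0.871843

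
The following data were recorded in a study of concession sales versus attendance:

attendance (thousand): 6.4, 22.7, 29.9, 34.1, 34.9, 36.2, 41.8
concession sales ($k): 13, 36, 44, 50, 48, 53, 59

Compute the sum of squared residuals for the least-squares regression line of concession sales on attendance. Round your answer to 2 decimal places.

n = 7, Σx = 206, Σy = 303, Σxy = 9981, Σx² = 6888.76, Σy² = 14495
Sxx = Σx² − (Σx)²/n = 6888.76 − 6062.285714 = 826.474286
Sxy = Σxy − (Σx)(Σy)/n = 9981 − 8916.857143 = 1064.142857
Syy = Σy² − (Σy)²/n = 14495 − 13115.571429 = 1379.428571
b = Sxy/Sxx = 1064.142857/826.474286 = 1.287569
SSE = Syy − b·Sxy = 1379.428571 − 1.287569·1064.142857 = 9.270976

9.27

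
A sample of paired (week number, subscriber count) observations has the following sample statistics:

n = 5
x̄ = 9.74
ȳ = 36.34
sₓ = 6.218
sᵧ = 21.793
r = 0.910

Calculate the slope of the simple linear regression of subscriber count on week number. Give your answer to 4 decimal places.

b = r · sᵧ/sₓ = 0.91 · 21.793/6.218 = 3.189390

3.1894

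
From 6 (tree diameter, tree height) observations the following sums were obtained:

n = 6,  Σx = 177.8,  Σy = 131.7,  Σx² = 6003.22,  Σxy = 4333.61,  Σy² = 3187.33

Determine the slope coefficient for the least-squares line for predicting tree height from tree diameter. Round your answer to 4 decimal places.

Sxx = Σx² − (Σx)²/n = 6003.22 − 5268.806667 = 734.413333
Sxy = Σxy − (Σx)(Σy)/n = 4333.61 − 3902.71 = 430.9
b = Sxy/Sxx = 430.9/734.413333 = 0.586727

0.5867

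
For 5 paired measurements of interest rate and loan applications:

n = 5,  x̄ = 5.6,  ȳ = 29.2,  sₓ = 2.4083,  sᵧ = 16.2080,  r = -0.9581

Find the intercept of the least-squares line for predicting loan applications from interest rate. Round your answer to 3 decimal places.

65.309

b = r · sᵧ/sₓ = -0.9581 · 16.208/2.4083 = -6.448069
a = ȳ − b·x̄ = 29.2 − (-6.448069)·5.6 = 65.309187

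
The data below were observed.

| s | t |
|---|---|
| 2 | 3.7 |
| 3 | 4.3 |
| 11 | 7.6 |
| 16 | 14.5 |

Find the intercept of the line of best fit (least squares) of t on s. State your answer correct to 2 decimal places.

n = 4, Σx = 32, Σy = 30.1, Σxy = 335.9, Σx² = 390
Sxx = Σx² − (Σx)²/n = 390 − 256 = 134
Sxy = Σxy − (Σx)(Σy)/n = 335.9 − 240.8 = 95.1
b = Sxy/Sxx = 95.1/134 = 0.709701
a = ȳ − b·x̄ = 7.525 − 0.709701·8 = 1.847388

1.85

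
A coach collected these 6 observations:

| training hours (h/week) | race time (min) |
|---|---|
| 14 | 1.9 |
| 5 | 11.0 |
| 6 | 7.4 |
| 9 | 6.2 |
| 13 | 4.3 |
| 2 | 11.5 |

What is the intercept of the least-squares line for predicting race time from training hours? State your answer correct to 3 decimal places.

n = 6, Σx = 49, Σy = 42.3, Σxy = 260.7, Σx² = 511
Sxx = Σx² − (Σx)²/n = 511 − 400.166667 = 110.833333
Sxy = Σxy − (Σx)(Σy)/n = 260.7 − 345.45 = -84.75
b = Sxy/Sxx = -84.75/110.833333 = -0.764662
a = ȳ − b·x̄ = 7.05 − (-0.764662)·8.166667 = 13.294737

13.295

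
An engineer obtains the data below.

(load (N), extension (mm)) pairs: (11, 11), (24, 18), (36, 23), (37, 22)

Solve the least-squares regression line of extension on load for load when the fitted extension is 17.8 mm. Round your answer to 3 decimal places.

n = 4, Σx = 108, Σy = 74, Σxy = 2195, Σx² = 3362
Sxx = Σx² − (Σx)²/n = 3362 − 2916 = 446
Sxy = Σxy − (Σx)(Σy)/n = 2195 − 1998 = 197
b = Sxy/Sxx = 197/446 = 0.441704
a = ȳ − b·x̄ = 18.5 − 0.441704·27 = 6.573991
Set a + b·x = 17.8: x = (17.8 − 6.573991) / 0.441704 = 25.415228

25.415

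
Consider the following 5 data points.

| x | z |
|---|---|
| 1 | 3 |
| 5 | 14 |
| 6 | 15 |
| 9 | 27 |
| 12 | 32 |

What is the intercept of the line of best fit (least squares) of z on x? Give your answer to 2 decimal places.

n = 5, Σx = 33, Σy = 91, Σxy = 790, Σx² = 287
Sxx = Σx² − (Σx)²/n = 287 − 217.8 = 69.2
Sxy = Σxy − (Σx)(Σy)/n = 790 − 600.6 = 189.4
b = Sxy/Sxx = 189.4/69.2 = 2.736994
a = ȳ − b·x̄ = 18.2 − 2.736994·6.6 = 0.135838

0.14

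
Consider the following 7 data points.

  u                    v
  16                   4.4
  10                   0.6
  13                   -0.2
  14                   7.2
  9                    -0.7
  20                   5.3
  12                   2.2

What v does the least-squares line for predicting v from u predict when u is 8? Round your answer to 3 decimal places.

n = 7, Σx = 94, Σy = 18.8, Σxy = 300.7, Σx² = 1346
Sxx = Σx² − (Σx)²/n = 1346 − 1262.285714 = 83.714286
Sxy = Σxy − (Σx)(Σy)/n = 300.7 − 252.457143 = 48.242857
b = Sxy/Sxx = 48.242857/83.714286 = 0.576280
a = ȳ − b·x̄ = 2.685714 − 0.576280·13.428571 = -5.052901
ŷ(8) = a + b·8 = -5.052901 + 0.576280·8 = -0.442662

-0.443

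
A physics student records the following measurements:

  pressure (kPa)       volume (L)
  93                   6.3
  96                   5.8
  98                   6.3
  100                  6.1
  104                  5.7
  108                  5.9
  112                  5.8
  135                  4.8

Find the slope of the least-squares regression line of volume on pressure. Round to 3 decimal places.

-0.033

n = 8, Σx = 846, Σy = 46.7, Σxy = 4897.7, Σx² = 90718
Sxx = Σx² − (Σx)²/n = 90718 − 89464.5 = 1253.5
Sxy = Σxy − (Σx)(Σy)/n = 4897.7 − 4938.525 = -40.825
b = Sxy/Sxx = -40.825/1253.5 = -0.032569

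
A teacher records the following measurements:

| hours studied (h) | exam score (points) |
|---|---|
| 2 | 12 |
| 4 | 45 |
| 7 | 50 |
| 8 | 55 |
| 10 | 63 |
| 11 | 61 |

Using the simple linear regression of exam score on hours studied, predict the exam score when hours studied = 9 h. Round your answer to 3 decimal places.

57.433

n = 6, Σx = 42, Σy = 286, Σxy = 2295, Σx² = 354
Sxx = Σx² − (Σx)²/n = 354 − 294 = 60
Sxy = Σxy − (Σx)(Σy)/n = 2295 − 2002 = 293
b = Sxy/Sxx = 293/60 = 4.883333
a = ȳ − b·x̄ = 47.666667 − 4.883333·7 = 13.483333
ŷ(9) = a + b·9 = 13.483333 + 4.883333·9 = 57.433333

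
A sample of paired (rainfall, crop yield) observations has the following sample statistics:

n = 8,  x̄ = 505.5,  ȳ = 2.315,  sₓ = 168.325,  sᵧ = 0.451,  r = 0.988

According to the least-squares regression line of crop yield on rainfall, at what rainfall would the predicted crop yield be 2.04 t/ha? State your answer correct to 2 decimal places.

401.62

b = r · sᵧ/sₓ = 0.988 · 0.451/168.325 = 0.002647
a = ȳ − b·x̄ = 2.315 − 0.002647·505.5 = 0.976846
Set a + b·x = 2.04: x = (2.04 − 0.976846) / 0.002647 = 401.616199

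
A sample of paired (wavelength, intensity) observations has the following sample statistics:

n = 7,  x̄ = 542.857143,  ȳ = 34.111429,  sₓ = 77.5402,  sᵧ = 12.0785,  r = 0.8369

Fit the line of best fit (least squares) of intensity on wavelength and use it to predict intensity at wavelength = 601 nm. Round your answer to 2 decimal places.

41.69

b = r · sᵧ/sₓ = 0.8369 · 12.0785/77.5402 = 0.130365
a = ȳ − b·x̄ = 34.111429 − 0.130365·542.857143 = -36.657922
ŷ(601) = a + b·601 = -36.657922 + 0.130365·601 = 41.691199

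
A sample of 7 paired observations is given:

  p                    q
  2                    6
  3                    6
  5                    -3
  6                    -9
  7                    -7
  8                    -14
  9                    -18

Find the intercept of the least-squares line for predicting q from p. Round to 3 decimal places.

n = 7, Σx = 40, Σy = -39, Σxy = -362, Σx² = 268
Sxx = Σx² − (Σx)²/n = 268 − 228.571429 = 39.428571
Sxy = Σxy − (Σx)(Σy)/n = -362 − (-222.857143) = -139.142857
b = Sxy/Sxx = -139.142857/39.428571 = -3.528986
a = ȳ − b·x̄ = -5.571429 − (-3.528986)·5.714286 = 14.594203

14.594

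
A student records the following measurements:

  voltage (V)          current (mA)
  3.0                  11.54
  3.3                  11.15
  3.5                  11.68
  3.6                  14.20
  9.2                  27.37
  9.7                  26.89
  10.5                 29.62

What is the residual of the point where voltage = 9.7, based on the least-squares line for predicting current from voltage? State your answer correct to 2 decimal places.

-0.81

n = 7, Σx = 42.8, Σy = 132.45, Σxy = 987.062, Σx² = 334.08
Sxx = Σx² − (Σx)²/n = 334.08 − 261.691429 = 72.388571
Sxy = Σxy − (Σx)(Σy)/n = 987.062 − 809.837143 = 177.224857
b = Sxy/Sxx = 177.224857/72.388571 = 2.448244
a = ȳ − b·x̄ = 18.921429 − 2.448244·6.114286 = 3.952168
ŷ(9.7) = 3.952168 + 2.448244·9.7 = 27.700131
residual = y − ŷ = 26.89 − 27.700131 = -0.810131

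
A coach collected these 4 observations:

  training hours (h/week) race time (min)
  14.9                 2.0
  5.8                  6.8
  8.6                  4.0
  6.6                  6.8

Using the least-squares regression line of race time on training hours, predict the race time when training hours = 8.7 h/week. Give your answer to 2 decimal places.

5.05

n = 4, Σx = 35.9, Σy = 19.6, Σxy = 148.52, Σx² = 373.17
Sxx = Σx² − (Σx)²/n = 373.17 − 322.2025 = 50.9675
Sxy = Σxy − (Σx)(Σy)/n = 148.52 − 175.91 = -27.39
b = Sxy/Sxx = -27.39/50.9675 = -0.537401
a = ȳ − b·x̄ = 4.9 − (-0.537401)·8.975 = 9.723177
ŷ(8.7) = a + b·8.7 = 9.723177 + (-0.537401)·8.7 = 5.047785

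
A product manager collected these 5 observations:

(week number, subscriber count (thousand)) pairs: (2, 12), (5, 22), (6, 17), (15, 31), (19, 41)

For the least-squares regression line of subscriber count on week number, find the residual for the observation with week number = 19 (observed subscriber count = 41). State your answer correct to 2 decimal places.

1.54

n = 5, Σx = 47, Σy = 123, Σxy = 1480, Σx² = 651
Sxx = Σx² − (Σx)²/n = 651 − 441.8 = 209.2
Sxy = Σxy − (Σx)(Σy)/n = 1480 − 1156.2 = 323.8
b = Sxy/Sxx = 323.8/209.2 = 1.547801
a = ȳ − b·x̄ = 24.6 − 1.547801·9.4 = 10.050669
ŷ(19) = 10.050669 + 1.547801·19 = 39.458891
residual = y − ŷ = 41 − 39.458891 = 1.541109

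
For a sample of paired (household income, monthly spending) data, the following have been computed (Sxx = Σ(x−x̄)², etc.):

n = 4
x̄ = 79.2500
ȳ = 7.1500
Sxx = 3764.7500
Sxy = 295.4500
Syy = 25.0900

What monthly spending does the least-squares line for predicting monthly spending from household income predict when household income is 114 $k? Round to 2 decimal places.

9.88

b = Sxy/Sxx = 295.45/3764.75 = 0.078478
a = ȳ − b·x̄ = 7.15 − 0.078478·79.25 = 0.930620
ŷ(114) = a + b·114 = 0.930620 + 0.078478·114 = 9.877110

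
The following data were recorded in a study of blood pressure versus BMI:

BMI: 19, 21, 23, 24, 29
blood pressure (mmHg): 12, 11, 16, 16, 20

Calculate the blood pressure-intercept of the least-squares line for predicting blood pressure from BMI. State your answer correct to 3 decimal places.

n = 5, Σx = 116, Σy = 75, Σxy = 1791, Σx² = 2748
Sxx = Σx² − (Σx)²/n = 2748 − 2691.2 = 56.8
Sxy = Σxy − (Σx)(Σy)/n = 1791 − 1740 = 51
b = Sxy/Sxx = 51/56.8 = 0.897887
a = ȳ − b·x̄ = 15 − 0.897887·23.2 = -5.830986

-5.831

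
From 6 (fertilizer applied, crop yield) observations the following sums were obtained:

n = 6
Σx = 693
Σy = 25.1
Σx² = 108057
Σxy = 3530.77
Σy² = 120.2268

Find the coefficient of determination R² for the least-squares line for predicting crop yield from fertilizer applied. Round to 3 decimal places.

0.936

Sxx = Σx² − (Σx)²/n = 108057 − 80041.5 = 28015.5
Sxy = Σxy − (Σx)(Σy)/n = 3530.77 − 2899.05 = 631.72
Syy = Σy² − (Σy)²/n = 120.2268 − 105.001667 = 15.225133
R² = Sxy²/(Sxx·Syy) = (631.72)²/(28015.5·15.225133) = 0.935599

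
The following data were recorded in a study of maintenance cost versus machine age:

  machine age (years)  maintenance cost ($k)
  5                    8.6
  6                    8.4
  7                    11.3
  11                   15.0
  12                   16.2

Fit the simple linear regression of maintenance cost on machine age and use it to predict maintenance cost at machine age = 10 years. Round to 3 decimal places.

13.941

n = 5, Σx = 41, Σy = 59.5, Σxy = 531.9, Σx² = 375
Sxx = Σx² − (Σx)²/n = 375 − 336.2 = 38.8
Sxy = Σxy − (Σx)(Σy)/n = 531.9 − 487.9 = 44
b = Sxy/Sxx = 44/38.8 = 1.134021
a = ȳ − b·x̄ = 11.9 − 1.134021·8.2 = 2.601031
ŷ(10) = a + b·10 = 2.601031 + 1.134021·10 = 13.941237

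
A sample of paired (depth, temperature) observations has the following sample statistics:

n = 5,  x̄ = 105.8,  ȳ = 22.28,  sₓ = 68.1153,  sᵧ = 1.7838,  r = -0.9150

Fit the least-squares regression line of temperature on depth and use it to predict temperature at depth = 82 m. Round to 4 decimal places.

b = r · sᵧ/sₓ = -0.915 · 1.7838/68.1153 = -0.023962
a = ȳ − b·x̄ = 22.28 − (-0.023962)·105.8 = 24.815177
ŷ(82) = a + b·82 = 24.815177 + (-0.023962)·82 = 22.850295

22.8503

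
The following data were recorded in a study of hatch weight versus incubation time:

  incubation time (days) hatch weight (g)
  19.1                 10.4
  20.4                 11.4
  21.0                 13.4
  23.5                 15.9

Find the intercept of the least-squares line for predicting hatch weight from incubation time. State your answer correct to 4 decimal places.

n = 4, Σx = 84, Σy = 51.1, Σxy = 1086.25, Σx² = 1774.22
Sxx = Σx² − (Σx)²/n = 1774.22 − 1764 = 10.22
Sxy = Σxy − (Σx)(Σy)/n = 1086.25 − 1073.1 = 13.15
b = Sxy/Sxx = 13.15/10.22 = 1.286693
a = ȳ − b·x̄ = 12.775 − 1.286693·21 = -14.245548

-14.2455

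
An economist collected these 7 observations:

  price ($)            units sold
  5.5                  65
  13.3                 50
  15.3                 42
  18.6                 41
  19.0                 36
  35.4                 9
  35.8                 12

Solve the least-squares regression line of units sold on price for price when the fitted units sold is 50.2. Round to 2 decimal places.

12.58

n = 7, Σx = 142.9, Σy = 255, Σxy = 3859.9, Σx² = 3682.99
Sxx = Σx² − (Σx)²/n = 3682.99 − 2917.201429 = 765.788571
Sxy = Σxy − (Σx)(Σy)/n = 3859.9 − 5205.642857 = -1345.742857
b = Sxy/Sxx = -1345.742857/765.788571 = -1.757330
a = ȳ − b·x̄ = 36.428571 − (-1.757330)·20.414286 = 72.303198
Set a + b·x = 50.2: x = (50.2 − 72.303198) / (-1.757330) = 12.577720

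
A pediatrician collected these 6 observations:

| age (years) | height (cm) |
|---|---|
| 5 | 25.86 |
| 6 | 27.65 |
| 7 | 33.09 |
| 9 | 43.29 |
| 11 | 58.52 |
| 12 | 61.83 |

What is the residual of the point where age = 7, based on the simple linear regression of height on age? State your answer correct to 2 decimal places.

-1.27

n = 6, Σx = 50, Σy = 250.24, Σxy = 2302.12, Σx² = 456
Sxx = Σx² − (Σx)²/n = 456 − 416.666667 = 39.333333
Sxy = Σxy − (Σx)(Σy)/n = 2302.12 − 2085.333333 = 216.786667
b = Sxy/Sxx = 216.786667/39.333333 = 5.511525
a = ȳ − b·x̄ = 41.706667 − 5.511525·8.333333 = -4.222712
ŷ(7) = -4.222712 + 5.511525·7 = 34.357966
residual = y − ŷ = 33.09 − 34.357966 = -1.267966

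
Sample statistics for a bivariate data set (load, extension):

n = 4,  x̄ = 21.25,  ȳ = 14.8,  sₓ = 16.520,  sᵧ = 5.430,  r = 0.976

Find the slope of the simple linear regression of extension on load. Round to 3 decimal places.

0.321

b = r · sᵧ/sₓ = 0.976 · 5.43/16.52 = 0.320804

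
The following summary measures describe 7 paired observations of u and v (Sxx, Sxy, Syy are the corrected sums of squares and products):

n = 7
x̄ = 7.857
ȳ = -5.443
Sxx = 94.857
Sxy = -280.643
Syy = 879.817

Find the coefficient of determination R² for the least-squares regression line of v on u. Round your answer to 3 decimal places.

R² = Sxy²/(Sxx·Syy) = (-280.643)²/(94.857·879.817) = 0.943728

0.944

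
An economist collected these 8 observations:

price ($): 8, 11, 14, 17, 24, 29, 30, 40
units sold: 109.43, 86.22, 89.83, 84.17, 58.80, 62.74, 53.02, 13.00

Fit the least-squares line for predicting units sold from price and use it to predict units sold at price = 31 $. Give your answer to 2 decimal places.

45.31

n = 8, Σx = 173, Σy = 557.21, Σxy = 9853.63, Σx² = 4587
Sxx = Σx² − (Σx)²/n = 4587 − 3741.125 = 845.875
Sxy = Σxy − (Σx)(Σy)/n = 9853.63 − 12049.66625 = -2196.03625
b = Sxy/Sxx = -2196.03625/845.875 = -2.596171
a = ȳ − b·x̄ = 69.65125 − (-2.596171)·21.625 = 125.793451
ŷ(31) = a + b·31 = 125.793451 + (-2.596171)·31 = 45.312146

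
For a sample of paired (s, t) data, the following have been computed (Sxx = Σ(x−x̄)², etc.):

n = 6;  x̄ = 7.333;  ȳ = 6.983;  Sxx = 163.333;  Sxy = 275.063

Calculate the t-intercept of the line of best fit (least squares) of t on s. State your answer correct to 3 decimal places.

-5.366

b = Sxy/Sxx = 275.063/163.333 = 1.684063
a = ȳ − b·x̄ = 6.983 − 1.684063·7.333 = -5.366231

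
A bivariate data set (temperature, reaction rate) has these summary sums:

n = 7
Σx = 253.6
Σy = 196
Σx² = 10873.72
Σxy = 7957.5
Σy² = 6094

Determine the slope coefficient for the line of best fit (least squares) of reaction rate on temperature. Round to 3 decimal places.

0.508

Sxx = Σx² − (Σx)²/n = 10873.72 − 9187.565714 = 1686.154286
Sxy = Σxy − (Σx)(Σy)/n = 7957.5 − 7100.8 = 856.7
b = Sxy/Sxx = 856.7/1686.154286 = 0.508079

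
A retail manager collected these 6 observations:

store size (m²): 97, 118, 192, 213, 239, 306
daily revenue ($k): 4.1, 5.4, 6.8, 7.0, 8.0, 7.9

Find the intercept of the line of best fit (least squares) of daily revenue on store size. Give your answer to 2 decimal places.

2.99

n = 6, Σx = 1165, Σy = 39.2, Σxy = 8160.9, Σx² = 256323
Sxx = Σx² − (Σx)²/n = 256323 − 226204.166667 = 30118.833333
Sxy = Σxy − (Σx)(Σy)/n = 8160.9 − 7611.333333 = 549.566667
b = Sxy/Sxx = 549.566667/30118.833333 = 0.018247
a = ȳ − b·x̄ = 6.533333 − 0.018247·194.166667 = 2.990449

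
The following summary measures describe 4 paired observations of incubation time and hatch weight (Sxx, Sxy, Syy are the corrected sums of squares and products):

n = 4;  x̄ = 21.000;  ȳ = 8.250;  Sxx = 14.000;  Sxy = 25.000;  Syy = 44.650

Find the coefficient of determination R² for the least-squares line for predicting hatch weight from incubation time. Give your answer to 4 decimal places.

R² = Sxy²/(Sxx·Syy) = (25)²/(14·44.65) = 0.999840

0.9998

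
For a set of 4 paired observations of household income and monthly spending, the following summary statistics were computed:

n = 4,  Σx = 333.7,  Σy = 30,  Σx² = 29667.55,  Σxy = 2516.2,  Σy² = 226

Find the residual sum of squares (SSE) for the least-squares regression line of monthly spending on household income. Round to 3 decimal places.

0.901

Sxx = Σx² − (Σx)²/n = 29667.55 − 27838.9225 = 1828.6275
Sxy = Σxy − (Σx)(Σy)/n = 2516.2 − 2502.75 = 13.45
Syy = Σy² − (Σy)²/n = 226 − 225 = 1
b = Sxy/Sxx = 13.45/1828.6275 = 0.007355
SSE = Syy − b·Sxy = 1 − 0.007355·13.45 = 0.901072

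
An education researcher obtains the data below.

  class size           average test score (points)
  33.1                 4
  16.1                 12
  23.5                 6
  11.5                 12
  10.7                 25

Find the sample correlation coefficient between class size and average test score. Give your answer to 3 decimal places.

n = 5, Σx = 94.9, Σy = 59, Σxy = 872.1, Σx² = 2153.81, Σy² = 965
Sxx = Σx² − (Σx)²/n = 2153.81 − 1801.202 = 352.608
Sxy = Σxy − (Σx)(Σy)/n = 872.1 − 1119.82 = -247.72
Syy = Σy² − (Σy)²/n = 965 − 696.2 = 268.8
r = Sxy/√(Sxx·Syy) = -247.72/√(94781.0304) = -247.72/307.865280 = -0.804638

-0.805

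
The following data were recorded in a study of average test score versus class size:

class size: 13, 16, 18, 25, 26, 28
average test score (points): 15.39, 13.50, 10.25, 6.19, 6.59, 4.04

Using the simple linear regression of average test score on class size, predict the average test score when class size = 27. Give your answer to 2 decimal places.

n = 6, Σx = 126, Σy = 55.96, Σxy = 1039.78, Σx² = 2834
Sxx = Σx² − (Σx)²/n = 2834 − 2646 = 188
Sxy = Σxy − (Σx)(Σy)/n = 1039.78 − 1175.16 = -135.38
b = Sxy/Sxx = -135.38/188 = -0.720106
a = ȳ − b·x̄ = 9.326667 − (-0.720106)·21 = 24.448901
ŷ(27) = a + b·27 = 24.448901 + (-0.720106)·27 = 5.006028

5.01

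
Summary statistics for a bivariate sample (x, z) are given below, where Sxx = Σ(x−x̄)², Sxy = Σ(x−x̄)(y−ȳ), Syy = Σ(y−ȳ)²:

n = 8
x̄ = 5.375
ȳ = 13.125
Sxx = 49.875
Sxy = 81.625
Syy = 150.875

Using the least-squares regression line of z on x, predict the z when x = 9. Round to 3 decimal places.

b = Sxy/Sxx = 81.625/49.875 = 1.636591
a = ȳ − b·x̄ = 13.125 − 1.636591·5.375 = 4.328321
ŷ(9) = a + b·9 = 4.328321 + 1.636591·9 = 19.057644

19.058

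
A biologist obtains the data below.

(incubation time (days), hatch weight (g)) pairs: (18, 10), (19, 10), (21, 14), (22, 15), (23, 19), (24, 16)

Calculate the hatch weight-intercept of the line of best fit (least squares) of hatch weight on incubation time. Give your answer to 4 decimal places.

n = 6, Σx = 127, Σy = 84, Σxy = 1815, Σx² = 2715
Sxx = Σx² − (Σx)²/n = 2715 − 2688.166667 = 26.833333
Sxy = Σxy − (Σx)(Σy)/n = 1815 − 1778 = 37
b = Sxy/Sxx = 37/26.833333 = 1.378882
a = ȳ − b·x̄ = 14 − 1.378882·21.166667 = -15.186335

-15.1863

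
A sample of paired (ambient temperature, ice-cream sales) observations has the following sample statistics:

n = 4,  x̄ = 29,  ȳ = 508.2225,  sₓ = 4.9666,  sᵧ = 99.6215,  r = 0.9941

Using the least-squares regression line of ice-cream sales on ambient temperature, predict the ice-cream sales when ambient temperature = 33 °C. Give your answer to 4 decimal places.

b = r · sᵧ/sₓ = 0.9941 · 99.6215/4.9666 = 19.939945
a = ȳ − b·x̄ = 508.2225 − 19.939945·29 = -70.035919
ŷ(33) = a + b·33 = -70.035919 + 19.939945·33 = 587.982282

587.9823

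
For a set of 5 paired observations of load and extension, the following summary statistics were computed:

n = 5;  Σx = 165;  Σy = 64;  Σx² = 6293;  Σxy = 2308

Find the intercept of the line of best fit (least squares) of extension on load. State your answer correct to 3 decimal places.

5.173

Sxx = Σx² − (Σx)²/n = 6293 − 5445 = 848
Sxy = Σxy − (Σx)(Σy)/n = 2308 − 2112 = 196
b = Sxy/Sxx = 196/848 = 0.231132
a = ȳ − b·x̄ = 12.8 − 0.231132·33 = 5.172642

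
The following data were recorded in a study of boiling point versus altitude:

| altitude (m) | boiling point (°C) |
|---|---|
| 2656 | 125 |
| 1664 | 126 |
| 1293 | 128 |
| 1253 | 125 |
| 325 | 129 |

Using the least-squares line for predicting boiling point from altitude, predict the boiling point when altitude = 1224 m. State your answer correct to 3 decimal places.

n = 5, Σx = 7191, Σy = 633, Σxy = 905718, Σx² = 13170715
Sxx = Σx² − (Σx)²/n = 13170715 − 10342096.2 = 2828618.8
Sxy = Σxy − (Σx)(Σy)/n = 905718 − 910380.6 = -4662.6
b = Sxy/Sxx = -4662.6/2828618.8 = -0.001648
a = ȳ − b·x̄ = 126.6 − (-0.001648)·1438.2 = 128.970680
ŷ(1224) = a + b·1224 = 128.970680 + (-0.001648)·1224 = 126.953080

126.953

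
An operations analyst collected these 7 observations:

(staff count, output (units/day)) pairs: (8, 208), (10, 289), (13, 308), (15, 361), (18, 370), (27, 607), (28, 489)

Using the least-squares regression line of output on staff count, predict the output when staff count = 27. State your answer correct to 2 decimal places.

n = 7, Σx = 119, Σy = 2632, Σxy = 50714, Σx² = 2395
Sxx = Σx² − (Σx)²/n = 2395 − 2023 = 372
Sxy = Σxy − (Σx)(Σy)/n = 50714 − 44744 = 5970
b = Sxy/Sxx = 5970/372 = 16.048387
a = ȳ − b·x̄ = 376 − 16.048387·17 = 103.177419
ŷ(27) = a + b·27 = 103.177419 + 16.048387·27 = 536.483871

536.48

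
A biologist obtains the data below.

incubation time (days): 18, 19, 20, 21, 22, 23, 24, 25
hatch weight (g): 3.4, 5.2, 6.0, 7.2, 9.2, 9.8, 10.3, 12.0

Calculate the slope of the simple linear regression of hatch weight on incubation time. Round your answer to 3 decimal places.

1.180

n = 8, Σx = 172, Σy = 63.1, Σxy = 1406.2, Σx² = 3740
Sxx = Σx² − (Σx)²/n = 3740 − 3698 = 42
Sxy = Σxy − (Σx)(Σy)/n = 1406.2 − 1356.65 = 49.55
b = Sxy/Sxx = 49.55/42 = 1.179762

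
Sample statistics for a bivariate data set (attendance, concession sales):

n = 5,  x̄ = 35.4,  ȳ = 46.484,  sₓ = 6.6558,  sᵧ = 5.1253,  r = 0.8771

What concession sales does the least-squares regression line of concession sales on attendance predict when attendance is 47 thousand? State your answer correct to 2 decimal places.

b = r · sᵧ/sₓ = 0.8771 · 5.1253/6.6558 = 0.675411
a = ȳ − b·x̄ = 46.484 − 0.675411·35.4 = 22.574450
ŷ(47) = a + b·47 = 22.574450 + 0.675411·47 = 54.318768

54.32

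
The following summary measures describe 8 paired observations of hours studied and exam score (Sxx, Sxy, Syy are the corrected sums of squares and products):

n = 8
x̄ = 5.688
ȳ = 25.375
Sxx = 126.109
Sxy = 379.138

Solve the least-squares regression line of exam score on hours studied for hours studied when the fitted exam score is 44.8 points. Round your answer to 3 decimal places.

b = Sxy/Sxx = 379.138/126.109 = 3.006431
a = ȳ − b·x̄ = 25.375 − 3.006431·5.688 = 8.274421
Set a + b·x = 44.8: x = (44.8 − 8.274421) / 3.006431 = 12.149150

12.149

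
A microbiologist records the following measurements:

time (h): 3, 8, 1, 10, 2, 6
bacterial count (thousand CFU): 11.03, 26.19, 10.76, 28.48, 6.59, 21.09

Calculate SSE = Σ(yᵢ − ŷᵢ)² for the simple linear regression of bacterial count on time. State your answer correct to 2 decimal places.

n = 6, Σx = 30, Σy = 104.14, Σxy = 677.89, Σx² = 214, Σy² = 2222.6812
Sxx = Σx² − (Σx)²/n = 214 − 150 = 64
Sxy = Σxy − (Σx)(Σy)/n = 677.89 − 520.7 = 157.19
Syy = Σy² − (Σy)²/n = 2222.6812 − 1807.523267 = 415.157933
b = Sxy/Sxx = 157.19/64 = 2.456094
SSE = Syy − b·Sxy = 415.157933 − 2.456094·157.19 = 29.084557

29.08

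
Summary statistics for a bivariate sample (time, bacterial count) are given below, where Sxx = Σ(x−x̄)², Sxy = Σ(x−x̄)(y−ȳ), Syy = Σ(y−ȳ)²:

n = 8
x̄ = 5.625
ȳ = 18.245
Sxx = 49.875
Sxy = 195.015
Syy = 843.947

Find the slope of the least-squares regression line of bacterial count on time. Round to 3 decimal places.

b = Sxy/Sxx = 195.015/49.875 = 3.910075

3.910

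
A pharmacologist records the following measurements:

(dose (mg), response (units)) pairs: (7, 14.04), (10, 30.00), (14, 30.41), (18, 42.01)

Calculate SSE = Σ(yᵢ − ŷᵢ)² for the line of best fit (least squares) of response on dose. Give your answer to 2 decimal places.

n = 4, Σx = 49, Σy = 116.46, Σxy = 1580.2, Σx² = 669, Σy² = 3786.7298
Sxx = Σx² − (Σx)²/n = 669 − 600.25 = 68.75
Sxy = Σxy − (Σx)(Σy)/n = 1580.2 − 1426.635 = 153.565
Syy = Σy² − (Σy)²/n = 3786.7298 − 3390.7329 = 395.9969
b = Sxy/Sxx = 153.565/68.75 = 2.233673
SSE = Syy − b·Sxy = 395.9969 − 2.233673·153.565 = 52.982948

52.98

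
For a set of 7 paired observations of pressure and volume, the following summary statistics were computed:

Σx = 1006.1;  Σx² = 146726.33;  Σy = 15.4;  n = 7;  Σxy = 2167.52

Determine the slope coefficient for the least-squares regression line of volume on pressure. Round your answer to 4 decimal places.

Sxx = Σx² − (Σx)²/n = 146726.33 − 144605.315714 = 2121.014286
Sxy = Σxy − (Σx)(Σy)/n = 2167.52 − 2213.42 = -45.9
b = Sxy/Sxx = -45.9/2121.014286 = -0.021641

-0.0216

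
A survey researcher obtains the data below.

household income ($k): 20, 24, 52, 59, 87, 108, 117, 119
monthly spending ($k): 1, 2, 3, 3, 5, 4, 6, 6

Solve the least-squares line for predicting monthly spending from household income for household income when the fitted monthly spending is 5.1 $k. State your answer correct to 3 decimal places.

n = 8, Σx = 586, Σy = 30, Σxy = 2684, Σx² = 54244
Sxx = Σx² − (Σx)²/n = 54244 − 42924.5 = 11319.5
Sxy = Σxy − (Σx)(Σy)/n = 2684 − 2197.5 = 486.5
b = Sxy/Sxx = 486.5/11319.5 = 0.042979
a = ȳ − b·x̄ = 3.75 − 0.042979·73.25 = 0.601793
Set a + b·x = 5.1: x = (5.1 − 0.601793) / 0.042979 = 104.660740

104.661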